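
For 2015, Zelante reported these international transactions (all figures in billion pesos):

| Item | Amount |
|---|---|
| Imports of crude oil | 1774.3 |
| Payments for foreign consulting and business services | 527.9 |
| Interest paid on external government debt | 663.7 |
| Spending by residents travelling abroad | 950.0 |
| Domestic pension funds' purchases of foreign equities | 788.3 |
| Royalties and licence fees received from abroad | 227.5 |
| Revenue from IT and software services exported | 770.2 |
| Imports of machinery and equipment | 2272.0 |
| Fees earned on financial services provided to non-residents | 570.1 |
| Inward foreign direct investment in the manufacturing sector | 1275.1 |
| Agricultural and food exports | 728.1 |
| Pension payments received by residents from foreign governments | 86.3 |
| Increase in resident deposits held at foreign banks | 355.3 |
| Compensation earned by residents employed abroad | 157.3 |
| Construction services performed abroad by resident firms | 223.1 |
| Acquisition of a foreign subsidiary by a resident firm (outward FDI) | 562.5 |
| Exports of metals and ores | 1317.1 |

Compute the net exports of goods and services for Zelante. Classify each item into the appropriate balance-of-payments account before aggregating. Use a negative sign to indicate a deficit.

Goods: 728.1 + 1317.1 - 2272.0 - 1774.3 = -2001.1
Services: 770.2 + 570.1 - 527.9 + 223.1 + 227.5 - 950.0 = 313.0
Trade balance = -2001.1 + 313.0 = -1688.1
(Excluded from the trade balance — primary income: interest paid on external government debt 663.7, compensation earned by residents employed abroad 157.3; financial account: domestic pension funds' purchases of foreign equities 788.3, inward foreign direct investment in the manufacturing sector 1275.1, increase in resident deposits held at foreign banks 355.3, acquisition of a foreign subsidiary by a resident firm (outward FDI) 562.5; secondary income: pension payments received by residents from foreign governments 86.3.)

-1688.1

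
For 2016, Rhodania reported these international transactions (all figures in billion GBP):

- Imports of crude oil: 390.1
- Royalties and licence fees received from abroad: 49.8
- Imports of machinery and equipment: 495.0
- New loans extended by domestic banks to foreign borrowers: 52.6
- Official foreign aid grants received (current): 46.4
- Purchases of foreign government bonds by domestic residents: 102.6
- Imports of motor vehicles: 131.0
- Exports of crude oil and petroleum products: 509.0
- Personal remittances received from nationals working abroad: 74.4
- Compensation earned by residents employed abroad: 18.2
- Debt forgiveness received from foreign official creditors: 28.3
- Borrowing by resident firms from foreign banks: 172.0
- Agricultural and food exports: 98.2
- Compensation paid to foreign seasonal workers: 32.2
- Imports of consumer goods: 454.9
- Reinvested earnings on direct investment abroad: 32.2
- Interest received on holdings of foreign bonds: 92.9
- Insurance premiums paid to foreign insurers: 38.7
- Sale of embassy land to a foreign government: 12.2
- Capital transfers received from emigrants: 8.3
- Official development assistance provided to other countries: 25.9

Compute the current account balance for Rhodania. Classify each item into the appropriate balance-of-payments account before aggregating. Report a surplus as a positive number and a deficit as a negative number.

Goods: 98.2 - 454.9 - 390.1 - 495.0 - 131.0 + 509.0 = -863.8
Services: -38.7 + 49.8 = 11.1
Primary income: 92.9 + 18.2 + 32.2 - 32.2 = 111.1
Secondary income: 46.4 - 25.9 + 74.4 = 94.9
Current account = (-863.8) + 11.1 + 111.1 + 94.9 = -646.7
(Excluded from the current account — financial account: new loans extended by domestic banks to foreign borrowers 52.6, purchases of foreign government bonds by domestic residents 102.6, borrowing by resident firms from foreign banks 172.0; capital account: debt forgiveness received from foreign official creditors 28.3, sale of embassy land to a foreign government 12.2, capital transfers received from emigrants 8.3.)

-646.7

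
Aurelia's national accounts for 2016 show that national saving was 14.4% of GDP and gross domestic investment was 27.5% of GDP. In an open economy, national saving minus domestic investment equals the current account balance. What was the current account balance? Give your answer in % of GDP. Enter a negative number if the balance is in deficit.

CA = S - I = 14.4 - 27.5 = -13.1

-13.1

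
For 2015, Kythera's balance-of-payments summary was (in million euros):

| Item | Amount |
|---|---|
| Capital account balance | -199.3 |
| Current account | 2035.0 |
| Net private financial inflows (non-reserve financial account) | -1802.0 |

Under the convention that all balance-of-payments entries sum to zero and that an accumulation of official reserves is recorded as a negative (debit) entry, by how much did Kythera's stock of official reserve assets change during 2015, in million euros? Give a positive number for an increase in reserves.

Official reserve transactions balance = -(2035.0 + (-199.3) + (-1802.0)) = -33.7
An accumulation of reserves is recorded as a debit (negative entry), so the change in the stock of reserves is the negative of that balance.
Change in official reserves = -(-33.7) = 33.7

33.7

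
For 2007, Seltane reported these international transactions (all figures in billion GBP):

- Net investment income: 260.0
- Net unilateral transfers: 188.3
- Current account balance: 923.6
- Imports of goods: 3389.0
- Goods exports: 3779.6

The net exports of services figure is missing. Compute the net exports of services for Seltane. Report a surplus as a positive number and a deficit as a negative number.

84.7

Current account = goods balance + services balance + net primary income + net secondary income
Sum of the known components = 838.9
Net exports of services = CA - (known components) = 923.6 - 838.9 = 84.7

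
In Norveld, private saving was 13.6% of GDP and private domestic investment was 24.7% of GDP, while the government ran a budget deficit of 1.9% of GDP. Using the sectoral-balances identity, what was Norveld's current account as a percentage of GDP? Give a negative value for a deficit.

-13.0

By the sectoral-balances identity, CA = (S_private - I) + (T - G).
Private balance = 13.6 - 24.7 = -11.1
Government balance (T - G) = -1.9
CA = -11.1 + (-1.9) = -13.0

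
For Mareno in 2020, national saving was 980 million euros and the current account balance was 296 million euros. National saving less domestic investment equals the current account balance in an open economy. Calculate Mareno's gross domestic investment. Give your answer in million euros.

I = S - CA = 980 - 296 = 684

684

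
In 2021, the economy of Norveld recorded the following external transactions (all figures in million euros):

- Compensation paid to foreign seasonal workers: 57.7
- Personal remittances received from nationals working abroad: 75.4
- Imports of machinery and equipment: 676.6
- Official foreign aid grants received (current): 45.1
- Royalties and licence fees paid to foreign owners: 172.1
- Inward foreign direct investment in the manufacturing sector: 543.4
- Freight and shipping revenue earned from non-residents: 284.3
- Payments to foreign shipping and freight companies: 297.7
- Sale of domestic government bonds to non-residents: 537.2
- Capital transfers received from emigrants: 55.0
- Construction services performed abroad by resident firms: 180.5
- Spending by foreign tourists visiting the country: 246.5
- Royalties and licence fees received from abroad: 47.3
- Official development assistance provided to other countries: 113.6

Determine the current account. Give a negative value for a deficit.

Goods: -676.6
Services: -297.7 - 172.1 + 180.5 + 284.3 + 246.5 + 47.3 = 288.8
Primary income: -57.7
Secondary income: -113.6 + 75.4 + 45.1 = 6.9
Current account = (-676.6) + 288.8 + (-57.7) + 6.9 = -438.6
(Excluded from the current account — financial account: inward foreign direct investment in the manufacturing sector 543.4, sale of domestic government bonds to non-residents 537.2; capital account: capital transfers received from emigrants 55.0.)

-438.6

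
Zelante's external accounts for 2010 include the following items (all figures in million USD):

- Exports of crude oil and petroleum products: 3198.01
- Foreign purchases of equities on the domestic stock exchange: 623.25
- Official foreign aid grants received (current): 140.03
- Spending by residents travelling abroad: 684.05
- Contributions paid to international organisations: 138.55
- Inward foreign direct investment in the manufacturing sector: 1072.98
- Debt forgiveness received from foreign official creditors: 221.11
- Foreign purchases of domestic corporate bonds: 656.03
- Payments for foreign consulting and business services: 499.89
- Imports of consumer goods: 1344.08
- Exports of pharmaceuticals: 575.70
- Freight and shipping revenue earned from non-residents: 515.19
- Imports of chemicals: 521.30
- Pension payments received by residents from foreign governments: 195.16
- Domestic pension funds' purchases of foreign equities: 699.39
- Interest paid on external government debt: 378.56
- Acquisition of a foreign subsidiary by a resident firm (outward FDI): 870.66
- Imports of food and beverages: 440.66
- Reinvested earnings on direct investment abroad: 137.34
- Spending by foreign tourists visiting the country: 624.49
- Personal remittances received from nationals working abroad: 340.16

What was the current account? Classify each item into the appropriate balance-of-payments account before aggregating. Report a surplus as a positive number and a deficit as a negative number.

1718.99

Goods: -521.30 + 575.70 + 3198.01 - 1344.08 - 440.66 = 1467.67
Services: -499.89 + 515.19 - 684.05 + 624.49 = -44.26
Primary income: -378.56 + 137.34 = -241.22
Secondary income: 195.16 - 138.55 + 140.03 + 340.16 = 536.80
Current account = 1467.67 + (-44.26) + (-241.22) + 536.80 = 1718.99
(Excluded from the current account — financial account: foreign purchases of equities on the domestic stock exchange 623.25, inward foreign direct investment in the manufacturing sector 1072.98, foreign purchases of domestic corporate bonds 656.03, domestic pension funds' purchases of foreign equities 699.39, acquisition of a foreign subsidiary by a resident firm (outward FDI) 870.66; capital account: debt forgiveness received from foreign official creditors 221.11.)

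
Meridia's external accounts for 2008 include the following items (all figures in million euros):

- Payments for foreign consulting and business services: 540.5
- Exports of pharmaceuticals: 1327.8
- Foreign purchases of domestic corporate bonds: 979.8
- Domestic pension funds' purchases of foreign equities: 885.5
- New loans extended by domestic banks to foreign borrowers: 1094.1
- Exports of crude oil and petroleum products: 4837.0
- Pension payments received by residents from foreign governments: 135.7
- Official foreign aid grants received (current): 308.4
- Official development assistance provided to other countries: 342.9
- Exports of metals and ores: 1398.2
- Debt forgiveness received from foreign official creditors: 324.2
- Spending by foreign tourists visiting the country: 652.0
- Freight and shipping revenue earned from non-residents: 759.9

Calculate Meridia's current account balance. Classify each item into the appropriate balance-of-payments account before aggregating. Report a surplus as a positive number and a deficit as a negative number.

Goods: 4837.0 + 1398.2 + 1327.8 = 7563.0
Services: 759.9 + 652.0 - 540.5 = 871.4
Secondary income: 308.4 - 342.9 + 135.7 = 101.2
Current account = 7563.0 + 871.4 + 101.2 = 8535.6
(Excluded from the current account — financial account: foreign purchases of domestic corporate bonds 979.8, domestic pension funds' purchases of foreign equities 885.5, new loans extended by domestic banks to foreign borrowers 1094.1; capital account: debt forgiveness received from foreign official creditors 324.2.)

8535.6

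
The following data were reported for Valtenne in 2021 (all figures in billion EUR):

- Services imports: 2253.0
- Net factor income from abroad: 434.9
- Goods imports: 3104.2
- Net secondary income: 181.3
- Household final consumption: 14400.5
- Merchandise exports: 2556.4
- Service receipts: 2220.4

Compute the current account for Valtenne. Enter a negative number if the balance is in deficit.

35.8

Goods balance = 2556.4 - 3104.2 = -547.8
Services balance = 2220.4 - 2253.0 = -32.6
Trade balance (goods + services) = -547.8 + (-32.6) = -580.4
Net primary income = 434.9
Net secondary income = 181.3
Current account = -580.4 + 434.9 + 181.3 = 35.8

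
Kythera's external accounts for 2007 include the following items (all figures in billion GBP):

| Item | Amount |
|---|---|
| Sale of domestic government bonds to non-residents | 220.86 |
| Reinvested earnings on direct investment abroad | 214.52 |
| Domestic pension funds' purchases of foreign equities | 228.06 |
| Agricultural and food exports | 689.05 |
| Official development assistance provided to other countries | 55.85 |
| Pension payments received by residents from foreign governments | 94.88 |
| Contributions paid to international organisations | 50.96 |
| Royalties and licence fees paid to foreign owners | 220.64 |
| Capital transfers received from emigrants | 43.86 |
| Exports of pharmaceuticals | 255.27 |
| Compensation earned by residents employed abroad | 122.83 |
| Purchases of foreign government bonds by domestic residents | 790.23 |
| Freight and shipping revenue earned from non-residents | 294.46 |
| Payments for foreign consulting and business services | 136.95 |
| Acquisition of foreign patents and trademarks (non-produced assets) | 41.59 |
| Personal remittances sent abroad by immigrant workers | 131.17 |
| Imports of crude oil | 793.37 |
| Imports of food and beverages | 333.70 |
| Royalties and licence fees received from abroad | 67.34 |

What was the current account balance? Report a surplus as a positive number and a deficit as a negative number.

15.71

Goods: 255.27 + 689.05 - 333.70 - 793.37 = -182.75
Services: 67.34 - 136.95 + 294.46 - 220.64 = 4.21
Primary income: 122.83 + 214.52 = 337.35
Secondary income: -55.85 - 50.96 - 131.17 + 94.88 = -143.10
Current account = (-182.75) + 4.21 + 337.35 + (-143.10) = 15.71
(Excluded from the current account — financial account: sale of domestic government bonds to non-residents 220.86, domestic pension funds' purchases of foreign equities 228.06, purchases of foreign government bonds by domestic residents 790.23; capital account: capital transfers received from emigrants 43.86, acquisition of foreign patents and trademarks (non-produced assets) 41.59.)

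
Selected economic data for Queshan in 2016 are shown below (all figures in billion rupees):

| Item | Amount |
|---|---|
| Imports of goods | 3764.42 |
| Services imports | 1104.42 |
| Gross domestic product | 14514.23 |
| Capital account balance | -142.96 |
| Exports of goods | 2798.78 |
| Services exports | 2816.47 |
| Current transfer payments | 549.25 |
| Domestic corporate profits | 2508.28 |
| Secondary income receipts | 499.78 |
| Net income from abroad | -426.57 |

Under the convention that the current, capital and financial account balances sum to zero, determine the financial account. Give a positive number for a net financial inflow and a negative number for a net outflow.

-127.41

Goods balance = 2798.78 - 3764.42 = -965.64
Services balance = 2816.47 - 1104.42 = 1712.05
Trade balance (goods + services) = -965.64 + 1712.05 = 746.41
Net primary income = -426.57
Net secondary income = 499.78 - 549.25 = -49.47
Current account = 746.41 + (-426.57) + (-49.47) = 270.37
Financial account = -(270.37 + (-142.96)) = -127.41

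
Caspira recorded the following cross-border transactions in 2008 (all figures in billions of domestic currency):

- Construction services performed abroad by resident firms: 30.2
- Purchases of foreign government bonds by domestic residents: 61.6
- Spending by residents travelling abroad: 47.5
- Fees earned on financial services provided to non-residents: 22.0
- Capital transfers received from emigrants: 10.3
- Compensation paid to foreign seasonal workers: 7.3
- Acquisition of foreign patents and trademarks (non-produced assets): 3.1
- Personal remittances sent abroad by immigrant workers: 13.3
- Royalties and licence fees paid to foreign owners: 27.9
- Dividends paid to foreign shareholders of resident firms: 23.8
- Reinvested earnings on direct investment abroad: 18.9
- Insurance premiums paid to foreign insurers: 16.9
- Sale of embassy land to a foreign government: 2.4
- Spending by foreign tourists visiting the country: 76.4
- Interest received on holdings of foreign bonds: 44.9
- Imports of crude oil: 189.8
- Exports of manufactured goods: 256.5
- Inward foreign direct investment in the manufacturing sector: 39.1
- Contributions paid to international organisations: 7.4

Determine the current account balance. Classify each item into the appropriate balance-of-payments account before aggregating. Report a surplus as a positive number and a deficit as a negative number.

Goods: 256.5 - 189.8 = 66.7
Services: 30.2 + 76.4 - 16.9 + 22.0 - 47.5 - 27.9 = 36.3
Primary income: 18.9 - 7.3 - 23.8 + 44.9 = 32.7
Secondary income: -13.3 - 7.4 = -20.7
Current account = 66.7 + 36.3 + 32.7 + (-20.7) = 115.0
(Excluded from the current account — financial account: purchases of foreign government bonds by domestic residents 61.6, inward foreign direct investment in the manufacturing sector 39.1; capital account: capital transfers received from emigrants 10.3, acquisition of foreign patents and trademarks (non-produced assets) 3.1, sale of embassy land to a foreign government 2.4.)

115.0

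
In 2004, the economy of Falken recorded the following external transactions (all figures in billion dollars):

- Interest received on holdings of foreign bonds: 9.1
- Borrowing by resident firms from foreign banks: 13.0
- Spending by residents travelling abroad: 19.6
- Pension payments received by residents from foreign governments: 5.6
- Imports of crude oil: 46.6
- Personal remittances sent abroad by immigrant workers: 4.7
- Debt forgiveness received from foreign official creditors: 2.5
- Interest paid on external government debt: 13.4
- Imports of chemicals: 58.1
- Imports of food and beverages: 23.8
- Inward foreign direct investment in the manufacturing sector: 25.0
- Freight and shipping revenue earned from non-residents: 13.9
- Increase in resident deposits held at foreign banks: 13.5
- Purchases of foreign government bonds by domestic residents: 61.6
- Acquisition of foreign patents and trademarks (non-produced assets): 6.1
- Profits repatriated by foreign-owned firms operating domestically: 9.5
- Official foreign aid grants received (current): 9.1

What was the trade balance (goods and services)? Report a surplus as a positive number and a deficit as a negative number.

Goods: -58.1 - 23.8 - 46.6 = -128.5
Services: 13.9 - 19.6 = -5.7
Trade balance = -128.5 + (-5.7) = -134.2
(Excluded from the trade balance — primary income: interest received on holdings of foreign bonds 9.1, interest paid on external government debt 13.4, profits repatriated by foreign-owned firms operating domestically 9.5; financial account: borrowing by resident firms from foreign banks 13.0, inward foreign direct investment in the manufacturing sector 25.0, increase in resident deposits held at foreign banks 13.5, purchases of foreign government bonds by domestic residents 61.6; secondary income: pension payments received by residents from foreign governments 5.6, personal remittances sent abroad by immigrant workers 4.7, official foreign aid grants received (current) 9.1; capital account: debt forgiveness received from foreign official creditors 2.5, acquisition of foreign patents and trademarks (non-produced assets) 6.1.)

-134.2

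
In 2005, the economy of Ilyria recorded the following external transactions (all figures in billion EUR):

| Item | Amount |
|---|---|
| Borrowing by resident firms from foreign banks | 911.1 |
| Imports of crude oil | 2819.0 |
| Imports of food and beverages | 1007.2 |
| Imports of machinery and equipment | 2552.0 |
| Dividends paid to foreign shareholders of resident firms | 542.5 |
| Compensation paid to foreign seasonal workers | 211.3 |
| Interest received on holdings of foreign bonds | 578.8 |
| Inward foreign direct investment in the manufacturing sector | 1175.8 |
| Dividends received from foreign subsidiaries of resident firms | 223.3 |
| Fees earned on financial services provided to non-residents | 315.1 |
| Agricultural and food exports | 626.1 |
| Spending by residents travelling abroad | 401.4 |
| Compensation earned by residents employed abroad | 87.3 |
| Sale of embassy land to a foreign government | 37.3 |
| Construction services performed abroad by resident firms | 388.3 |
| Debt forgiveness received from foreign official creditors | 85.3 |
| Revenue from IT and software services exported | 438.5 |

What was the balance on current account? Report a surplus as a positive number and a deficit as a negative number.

-4876.0

Goods: -1007.2 - 2552.0 - 2819.0 + 626.1 = -5752.1
Services: -401.4 + 388.3 + 315.1 + 438.5 = 740.5
Primary income: -211.3 - 542.5 + 87.3 + 578.8 + 223.3 = 135.6
Current account = (-5752.1) + 740.5 + 135.6 = -4876.0
(Excluded from the current account — financial account: borrowing by resident firms from foreign banks 911.1, inward foreign direct investment in the manufacturing sector 1175.8; capital account: sale of embassy land to a foreign government 37.3, debt forgiveness received from foreign official creditors 85.3.)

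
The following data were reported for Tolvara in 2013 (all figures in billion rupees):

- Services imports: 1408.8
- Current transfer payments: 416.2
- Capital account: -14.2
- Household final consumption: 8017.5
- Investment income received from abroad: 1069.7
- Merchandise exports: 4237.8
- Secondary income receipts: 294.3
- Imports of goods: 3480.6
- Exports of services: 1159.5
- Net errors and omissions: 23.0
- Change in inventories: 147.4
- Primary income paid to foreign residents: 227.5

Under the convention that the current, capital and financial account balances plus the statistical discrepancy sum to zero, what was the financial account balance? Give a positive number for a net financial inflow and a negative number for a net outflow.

Goods balance = 4237.8 - 3480.6 = 757.2
Services balance = 1159.5 - 1408.8 = -249.3
Trade balance (goods + services) = 757.2 + (-249.3) = 507.9
Net primary income = 1069.7 - 227.5 = 842.2
Net secondary income = 294.3 - 416.2 = -121.9
Current account = 507.9 + 842.2 + (-121.9) = 1228.2
Financial account = -(1228.2 + (-14.2) + 23.0) = -1237.0

-1237.0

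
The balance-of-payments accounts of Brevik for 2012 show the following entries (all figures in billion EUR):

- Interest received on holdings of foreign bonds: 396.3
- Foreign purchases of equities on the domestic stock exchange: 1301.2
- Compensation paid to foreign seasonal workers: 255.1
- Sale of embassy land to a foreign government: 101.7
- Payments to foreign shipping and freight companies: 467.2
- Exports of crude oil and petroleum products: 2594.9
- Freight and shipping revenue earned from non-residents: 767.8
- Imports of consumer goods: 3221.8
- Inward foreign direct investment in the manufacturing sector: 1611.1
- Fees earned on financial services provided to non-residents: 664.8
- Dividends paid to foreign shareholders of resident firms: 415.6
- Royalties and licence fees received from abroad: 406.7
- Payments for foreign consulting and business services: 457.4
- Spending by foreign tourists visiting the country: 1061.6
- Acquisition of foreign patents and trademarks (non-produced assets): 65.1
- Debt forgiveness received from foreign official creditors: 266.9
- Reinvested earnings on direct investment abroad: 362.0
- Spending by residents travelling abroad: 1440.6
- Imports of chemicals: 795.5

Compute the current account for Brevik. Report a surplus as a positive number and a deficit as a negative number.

-799.1

Goods: -3221.8 + 2594.9 - 795.5 = -1422.4
Services: 767.8 + 1061.6 + 406.7 - 1440.6 - 467.2 + 664.8 - 457.4 = 535.7
Primary income: 396.3 - 255.1 - 415.6 + 362.0 = 87.6
Current account = (-1422.4) + 535.7 + 87.6 = -799.1
(Excluded from the current account — financial account: foreign purchases of equities on the domestic stock exchange 1301.2, inward foreign direct investment in the manufacturing sector 1611.1; capital account: sale of embassy land to a foreign government 101.7, acquisition of foreign patents and trademarks (non-produced assets) 65.1, debt forgiveness received from foreign official creditors 266.9.)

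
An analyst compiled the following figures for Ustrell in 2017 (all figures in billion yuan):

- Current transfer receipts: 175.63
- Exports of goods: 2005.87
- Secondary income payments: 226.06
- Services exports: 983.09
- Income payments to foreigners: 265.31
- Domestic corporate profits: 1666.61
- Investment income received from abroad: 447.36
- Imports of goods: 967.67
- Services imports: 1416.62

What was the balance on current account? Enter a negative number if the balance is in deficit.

736.29

Goods balance = 2005.87 - 967.67 = 1038.20
Services balance = 983.09 - 1416.62 = -433.53
Trade balance (goods + services) = 1038.20 + (-433.53) = 604.67
Net primary income = 447.36 - 265.31 = 182.05
Net secondary income = 175.63 - 226.06 = -50.43
Current account = 604.67 + 182.05 + (-50.43) = 736.29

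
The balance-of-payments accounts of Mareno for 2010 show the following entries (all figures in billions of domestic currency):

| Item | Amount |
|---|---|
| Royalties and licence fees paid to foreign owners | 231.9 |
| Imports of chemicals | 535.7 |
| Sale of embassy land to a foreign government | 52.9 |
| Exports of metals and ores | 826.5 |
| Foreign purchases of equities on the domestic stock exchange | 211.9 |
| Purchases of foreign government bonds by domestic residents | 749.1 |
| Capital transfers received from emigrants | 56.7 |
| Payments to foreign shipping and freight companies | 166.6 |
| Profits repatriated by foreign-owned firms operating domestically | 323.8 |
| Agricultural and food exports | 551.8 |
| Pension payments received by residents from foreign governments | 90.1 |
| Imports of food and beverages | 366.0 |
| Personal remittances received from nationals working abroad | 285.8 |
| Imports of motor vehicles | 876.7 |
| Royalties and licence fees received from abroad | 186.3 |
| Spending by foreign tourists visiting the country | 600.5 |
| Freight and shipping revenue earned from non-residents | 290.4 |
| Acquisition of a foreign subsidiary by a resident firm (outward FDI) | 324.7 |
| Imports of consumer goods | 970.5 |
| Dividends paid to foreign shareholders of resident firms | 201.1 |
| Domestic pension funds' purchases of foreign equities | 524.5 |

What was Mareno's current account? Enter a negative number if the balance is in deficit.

Goods: 551.8 + 826.5 - 970.5 - 366.0 - 876.7 - 535.7 = -1370.6
Services: -166.6 + 290.4 - 231.9 + 600.5 + 186.3 = 678.7
Primary income: -323.8 - 201.1 = -524.9
Secondary income: 90.1 + 285.8 = 375.9
Current account = (-1370.6) + 678.7 + (-524.9) + 375.9 = -840.9
(Excluded from the current account — capital account: sale of embassy land to a foreign government 52.9, capital transfers received from emigrants 56.7; financial account: foreign purchases of equities on the domestic stock exchange 211.9, purchases of foreign government bonds by domestic residents 749.1, acquisition of a foreign subsidiary by a resident firm (outward FDI) 324.7, domestic pension funds' purchases of foreign equities 524.5.)

-840.9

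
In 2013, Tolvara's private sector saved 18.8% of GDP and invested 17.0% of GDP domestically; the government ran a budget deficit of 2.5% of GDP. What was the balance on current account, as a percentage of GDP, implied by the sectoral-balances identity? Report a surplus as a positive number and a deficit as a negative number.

By the sectoral-balances identity, CA = (S_private - I) + (T - G).
Private balance = 18.8 - 17.0 = 1.8
Government balance (T - G) = -2.5
CA = 1.8 + (-2.5) = -0.7

-0.7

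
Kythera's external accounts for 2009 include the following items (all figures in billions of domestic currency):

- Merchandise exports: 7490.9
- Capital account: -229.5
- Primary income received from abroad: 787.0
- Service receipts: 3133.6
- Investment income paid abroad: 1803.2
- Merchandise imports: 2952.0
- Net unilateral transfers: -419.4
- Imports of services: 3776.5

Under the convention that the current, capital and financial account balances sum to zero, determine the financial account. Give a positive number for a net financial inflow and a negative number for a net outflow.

Goods balance = 7490.9 - 2952.0 = 4538.9
Services balance = 3133.6 - 3776.5 = -642.9
Trade balance (goods + services) = 4538.9 + (-642.9) = 3896.0
Net primary income = 787.0 - 1803.2 = -1016.2
Net secondary income = -419.4
Current account = 3896.0 + (-1016.2) + (-419.4) = 2460.4
Financial account = -(2460.4 + (-229.5)) = -2230.9

-2230.9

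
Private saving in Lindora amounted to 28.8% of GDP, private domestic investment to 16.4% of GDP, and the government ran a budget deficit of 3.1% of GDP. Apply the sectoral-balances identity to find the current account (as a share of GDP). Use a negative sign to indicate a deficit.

9.3

By the sectoral-balances identity, CA = (S_private - I) + (T - G).
Private balance = 28.8 - 16.4 = 12.4
Government balance (T - G) = -3.1
CA = 12.4 + (-3.1) = 9.3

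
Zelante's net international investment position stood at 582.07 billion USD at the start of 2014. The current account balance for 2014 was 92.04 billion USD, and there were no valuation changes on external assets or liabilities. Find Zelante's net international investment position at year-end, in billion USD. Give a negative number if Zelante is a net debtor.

With no valuation effects, change in NIIP = current account = 92.04
End-of-year NIIP = 582.07 + 92.04 = 674.11

674.11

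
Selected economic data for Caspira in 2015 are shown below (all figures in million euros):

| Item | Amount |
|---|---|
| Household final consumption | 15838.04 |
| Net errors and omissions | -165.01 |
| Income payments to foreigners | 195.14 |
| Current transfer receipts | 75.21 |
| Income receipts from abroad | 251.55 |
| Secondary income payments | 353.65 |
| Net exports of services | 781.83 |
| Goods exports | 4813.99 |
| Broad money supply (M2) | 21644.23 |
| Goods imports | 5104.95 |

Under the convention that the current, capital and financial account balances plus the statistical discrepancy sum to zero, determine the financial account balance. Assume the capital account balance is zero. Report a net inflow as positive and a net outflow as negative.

-103.83

Goods balance = 4813.99 - 5104.95 = -290.96
Services balance = 781.83
Trade balance (goods + services) = -290.96 + 781.83 = 490.87
Net primary income = 251.55 - 195.14 = 56.41
Net secondary income = 75.21 - 353.65 = -278.44
Current account = 490.87 + 56.41 + (-278.44) = 268.84
Financial account = -(268.84 + (-165.01)) = -103.83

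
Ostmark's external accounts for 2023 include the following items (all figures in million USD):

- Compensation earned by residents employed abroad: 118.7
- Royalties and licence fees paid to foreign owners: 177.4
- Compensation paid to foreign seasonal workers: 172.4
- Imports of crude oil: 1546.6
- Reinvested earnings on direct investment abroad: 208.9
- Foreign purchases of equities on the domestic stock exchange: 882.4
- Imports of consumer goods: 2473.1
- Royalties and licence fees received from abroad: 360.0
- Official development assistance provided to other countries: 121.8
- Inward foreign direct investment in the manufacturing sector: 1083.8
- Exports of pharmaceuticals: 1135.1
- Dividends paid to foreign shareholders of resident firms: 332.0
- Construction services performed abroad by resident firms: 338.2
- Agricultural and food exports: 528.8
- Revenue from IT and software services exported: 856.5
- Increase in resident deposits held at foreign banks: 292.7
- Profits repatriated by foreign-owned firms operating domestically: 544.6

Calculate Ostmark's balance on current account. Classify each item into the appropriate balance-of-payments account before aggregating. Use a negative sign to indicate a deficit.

Goods: 528.8 + 1135.1 - 1546.6 - 2473.1 = -2355.8
Services: 856.5 + 338.2 - 177.4 + 360.0 = 1377.3
Primary income: 118.7 - 332.0 - 544.6 - 172.4 + 208.9 = -721.4
Secondary income: -121.8
Current account = (-2355.8) + 1377.3 + (-721.4) + (-121.8) = -1821.7
(Excluded from the current account — financial account: foreign purchases of equities on the domestic stock exchange 882.4, inward foreign direct investment in the manufacturing sector 1083.8, increase in resident deposits held at foreign banks 292.7.)

-1821.7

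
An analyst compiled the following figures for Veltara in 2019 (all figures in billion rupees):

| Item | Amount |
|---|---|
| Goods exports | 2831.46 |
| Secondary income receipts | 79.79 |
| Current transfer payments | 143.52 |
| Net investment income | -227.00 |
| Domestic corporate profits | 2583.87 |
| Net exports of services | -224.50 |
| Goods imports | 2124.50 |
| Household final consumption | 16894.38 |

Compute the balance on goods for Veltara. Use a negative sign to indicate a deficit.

Goods balance = 2831.46 - 2124.50 = 706.96

706.96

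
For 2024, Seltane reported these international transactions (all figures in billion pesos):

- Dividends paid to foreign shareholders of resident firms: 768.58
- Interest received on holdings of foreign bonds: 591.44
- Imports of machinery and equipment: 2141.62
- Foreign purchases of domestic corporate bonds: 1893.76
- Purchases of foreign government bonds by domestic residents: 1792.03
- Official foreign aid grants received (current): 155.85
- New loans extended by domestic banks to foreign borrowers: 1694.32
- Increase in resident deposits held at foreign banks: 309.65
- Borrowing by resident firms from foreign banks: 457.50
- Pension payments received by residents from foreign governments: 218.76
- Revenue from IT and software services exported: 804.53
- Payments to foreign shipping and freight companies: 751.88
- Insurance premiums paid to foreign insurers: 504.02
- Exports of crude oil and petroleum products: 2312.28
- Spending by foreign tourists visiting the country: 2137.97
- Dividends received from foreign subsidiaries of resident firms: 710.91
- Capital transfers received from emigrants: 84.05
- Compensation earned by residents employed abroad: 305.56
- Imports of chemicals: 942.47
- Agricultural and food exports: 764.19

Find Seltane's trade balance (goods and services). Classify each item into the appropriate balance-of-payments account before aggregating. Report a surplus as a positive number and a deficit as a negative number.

1678.98

Goods: -942.47 - 2141.62 + 764.19 + 2312.28 = -7.62
Services: 804.53 + 2137.97 - 504.02 - 751.88 = 1686.60
Trade balance = -7.62 + 1686.60 = 1678.98
(Excluded from the trade balance — primary income: dividends paid to foreign shareholders of resident firms 768.58, interest received on holdings of foreign bonds 591.44, dividends received from foreign subsidiaries of resident firms 710.91, compensation earned by residents employed abroad 305.56; financial account: foreign purchases of domestic corporate bonds 1893.76, purchases of foreign government bonds by domestic residents 1792.03, new loans extended by domestic banks to foreign borrowers 1694.32, increase in resident deposits held at foreign banks 309.65, borrowing by resident firms from foreign banks 457.50; secondary income: official foreign aid grants received (current) 155.85, pension payments received by residents from foreign governments 218.76; capital account: capital transfers received from emigrants 84.05.)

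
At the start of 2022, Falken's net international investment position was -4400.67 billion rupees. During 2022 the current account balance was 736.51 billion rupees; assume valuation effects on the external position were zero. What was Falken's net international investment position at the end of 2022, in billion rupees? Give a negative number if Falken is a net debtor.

-3664.16

With no valuation effects, change in NIIP = current account = 736.51
End-of-year NIIP = -4400.67 + 736.51 = -3664.16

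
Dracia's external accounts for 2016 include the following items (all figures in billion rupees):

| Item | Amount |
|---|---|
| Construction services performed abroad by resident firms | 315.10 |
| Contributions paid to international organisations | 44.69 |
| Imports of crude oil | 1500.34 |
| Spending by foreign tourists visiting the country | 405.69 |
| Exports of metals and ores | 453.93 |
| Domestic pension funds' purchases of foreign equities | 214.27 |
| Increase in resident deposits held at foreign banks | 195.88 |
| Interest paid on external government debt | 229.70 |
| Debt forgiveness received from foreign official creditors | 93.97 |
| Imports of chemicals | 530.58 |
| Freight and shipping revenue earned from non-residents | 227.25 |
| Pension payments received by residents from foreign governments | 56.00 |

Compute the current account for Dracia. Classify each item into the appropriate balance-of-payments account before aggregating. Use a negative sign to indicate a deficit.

Goods: -530.58 + 453.93 - 1500.34 = -1576.99
Services: 227.25 + 405.69 + 315.10 = 948.04
Primary income: -229.70
Secondary income: 56.00 - 44.69 = 11.31
Current account = (-1576.99) + 948.04 + (-229.70) + 11.31 = -847.34
(Excluded from the current account — financial account: domestic pension funds' purchases of foreign equities 214.27, increase in resident deposits held at foreign banks 195.88; capital account: debt forgiveness received from foreign official creditors 93.97.)

-847.34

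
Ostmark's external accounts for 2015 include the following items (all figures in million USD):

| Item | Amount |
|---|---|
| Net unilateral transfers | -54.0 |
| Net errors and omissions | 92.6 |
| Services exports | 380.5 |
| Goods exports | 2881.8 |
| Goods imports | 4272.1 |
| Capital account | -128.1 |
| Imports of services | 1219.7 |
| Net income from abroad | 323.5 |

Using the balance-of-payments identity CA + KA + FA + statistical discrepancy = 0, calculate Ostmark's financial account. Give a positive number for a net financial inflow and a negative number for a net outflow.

1995.5

Goods balance = 2881.8 - 4272.1 = -1390.3
Services balance = 380.5 - 1219.7 = -839.2
Trade balance (goods + services) = -1390.3 + (-839.2) = -2229.5
Net primary income = 323.5
Net secondary income = -54.0
Current account = -2229.5 + 323.5 + (-54.0) = -1960.0
Financial account = -(-1960.0 + (-128.1) + 92.6) = 1995.5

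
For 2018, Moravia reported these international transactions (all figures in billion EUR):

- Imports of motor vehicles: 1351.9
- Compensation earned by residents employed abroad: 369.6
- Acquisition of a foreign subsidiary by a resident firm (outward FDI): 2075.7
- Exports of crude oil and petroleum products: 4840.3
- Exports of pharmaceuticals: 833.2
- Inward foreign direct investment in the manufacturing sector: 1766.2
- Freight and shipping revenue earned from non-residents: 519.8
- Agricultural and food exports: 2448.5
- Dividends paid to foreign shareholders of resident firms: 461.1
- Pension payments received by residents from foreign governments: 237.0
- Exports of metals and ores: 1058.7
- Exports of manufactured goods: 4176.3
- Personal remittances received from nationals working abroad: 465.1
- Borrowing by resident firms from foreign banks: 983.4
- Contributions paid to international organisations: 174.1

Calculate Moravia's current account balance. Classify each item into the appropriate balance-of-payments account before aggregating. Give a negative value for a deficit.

12961.4

Goods: 2448.5 + 833.2 + 1058.7 - 1351.9 + 4176.3 + 4840.3 = 12005.1
Services: 519.8
Primary income: -461.1 + 369.6 = -91.5
Secondary income: 465.1 - 174.1 + 237.0 = 528.0
Current account = 12005.1 + 519.8 + (-91.5) + 528.0 = 12961.4
(Excluded from the current account — financial account: acquisition of a foreign subsidiary by a resident firm (outward FDI) 2075.7, inward foreign direct investment in the manufacturing sector 1766.2, borrowing by resident firms from foreign banks 983.4.)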